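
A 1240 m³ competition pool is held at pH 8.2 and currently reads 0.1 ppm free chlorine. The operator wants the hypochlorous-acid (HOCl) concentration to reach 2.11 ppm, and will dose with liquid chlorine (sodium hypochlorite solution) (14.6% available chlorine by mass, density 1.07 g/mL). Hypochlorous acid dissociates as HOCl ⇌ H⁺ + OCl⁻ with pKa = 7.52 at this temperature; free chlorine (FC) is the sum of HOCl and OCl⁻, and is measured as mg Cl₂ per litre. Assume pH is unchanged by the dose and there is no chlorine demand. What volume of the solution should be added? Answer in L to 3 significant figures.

Volume: 1240 m³ = 1,240,000 L.
[OCl⁻]/[HOCl] = 10^(pH − pKa) = 10^(8.2 − 7.52) = 4.786; fraction as HOCl = 1/(1 + 4.786) = 0.1728.
Free chlorine required for 2.11 ppm HOCl: 2.11 / 0.1728 = 12.21 ppm.
FC to add: 12.21 − 0.1 = 12.11 mg/L as Cl₂.
Cl₂ equivalent: 12.11 mg/L × 1,240,000 L = 15,020 g.
Product at 14.6% available Cl: 15,020 / 0.146 = 102,800 g.
Volume: 102,800 g ÷ 1.07 g/mL = 96,120 mL.

96.1 L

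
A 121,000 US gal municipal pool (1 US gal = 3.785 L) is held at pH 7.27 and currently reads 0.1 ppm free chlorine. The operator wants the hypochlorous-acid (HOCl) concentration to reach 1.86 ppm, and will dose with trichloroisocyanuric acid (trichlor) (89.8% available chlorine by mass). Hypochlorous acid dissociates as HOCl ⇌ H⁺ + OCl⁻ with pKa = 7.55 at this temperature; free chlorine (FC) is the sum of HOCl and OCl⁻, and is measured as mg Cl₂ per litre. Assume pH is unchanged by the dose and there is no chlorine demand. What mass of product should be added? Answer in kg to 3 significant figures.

Volume: 121,000 US gal × 3.785 L/gal = 457,985 L.
[OCl⁻]/[HOCl] = 10^(pH − pKa) = 10^(7.27 − 7.55) = 0.5248; fraction as HOCl = 1/(1 + 0.5248) = 0.6558.
Free chlorine required for 1.86 ppm HOCl: 1.86 / 0.6558 = 2.836 ppm.
FC to add: 2.836 − 0.1 = 2.736 mg/L as Cl₂.
Cl₂ equivalent: 2.736 mg/L × 457,985 L = 1253 g.
Product at 89.8% available Cl: 1253 / 0.898 = 1395 g.

1.40 kg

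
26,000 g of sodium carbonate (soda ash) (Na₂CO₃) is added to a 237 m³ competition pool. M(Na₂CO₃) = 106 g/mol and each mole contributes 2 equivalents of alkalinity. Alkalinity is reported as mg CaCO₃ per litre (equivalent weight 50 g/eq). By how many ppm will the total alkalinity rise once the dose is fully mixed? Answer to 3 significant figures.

Volume: 237 m³ = 237,000 L.
Moles of Na₂CO₃: 26,000 g ÷ 106 g/mol = 245.3 mol → 490.6 eq of alkalinity.
As CaCO₃: 490.6 eq × 50 g/eq = 24,530 g.
Rise: 24,530 g / 237,000 L × 1000 = 103.5 mg/L.

103 ppm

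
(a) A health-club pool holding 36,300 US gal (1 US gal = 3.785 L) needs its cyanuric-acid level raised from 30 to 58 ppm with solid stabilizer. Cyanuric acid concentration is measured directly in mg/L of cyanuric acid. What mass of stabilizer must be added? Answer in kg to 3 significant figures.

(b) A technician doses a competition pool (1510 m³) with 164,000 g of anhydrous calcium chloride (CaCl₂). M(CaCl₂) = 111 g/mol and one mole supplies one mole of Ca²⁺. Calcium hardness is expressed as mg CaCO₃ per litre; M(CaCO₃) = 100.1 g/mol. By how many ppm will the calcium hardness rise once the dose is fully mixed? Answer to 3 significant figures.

(a) Volume: 36,300 US gal × 3.785 L/gal = 137,396 L.
(a) CYA to add: (58 − 30) = 28 mg/L × 137,396 L = 3847 g cyanuric acid.

(b) Volume: 1510 m³ = 1,510,000 L.
(b) Moles of Ca²⁺: 164,000 g ÷ 111 g/mol = 1477 mol.
(b) As CaCO₃: 1477 mol × 100.1 g/mol = 147,900 g.
(b) Rise: 147,900 g / 1,510,000 L × 1000 = 97.94 mg/L.

(a) 3.85 kg; (b) 97.9 ppm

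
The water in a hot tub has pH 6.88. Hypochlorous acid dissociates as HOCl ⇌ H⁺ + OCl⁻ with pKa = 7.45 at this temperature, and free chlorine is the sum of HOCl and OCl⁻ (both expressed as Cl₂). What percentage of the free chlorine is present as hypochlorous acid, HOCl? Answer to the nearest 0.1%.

[OCl⁻]/[HOCl] = 10^(pH − pKa) = 10^(6.88 − 7.45) = 10^-0.57 = 0.2692.
Fraction as HOCl = 1 / (1 + 0.2692) = 0.7879.

78.8%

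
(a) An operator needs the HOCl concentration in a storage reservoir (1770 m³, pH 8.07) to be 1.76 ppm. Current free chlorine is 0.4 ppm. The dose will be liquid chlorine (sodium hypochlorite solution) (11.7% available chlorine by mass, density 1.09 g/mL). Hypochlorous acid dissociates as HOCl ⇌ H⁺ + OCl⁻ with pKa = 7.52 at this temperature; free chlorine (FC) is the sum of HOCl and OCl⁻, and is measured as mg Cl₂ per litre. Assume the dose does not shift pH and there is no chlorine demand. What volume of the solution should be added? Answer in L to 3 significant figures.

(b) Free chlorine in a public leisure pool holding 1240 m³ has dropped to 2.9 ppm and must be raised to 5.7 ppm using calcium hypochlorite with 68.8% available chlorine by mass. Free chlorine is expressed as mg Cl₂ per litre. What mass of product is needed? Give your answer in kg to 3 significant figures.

(a) 106 L; (b) 5.05 kg

(a) Volume: 1770 m³ = 1,770,000 L.
(a) [OCl⁻]/[HOCl] = 10^(pH − pKa) = 10^(8.07 − 7.52) = 3.548; fraction as HOCl = 1/(1 + 3.548) = 0.2199.
(a) Free chlorine required for 1.76 ppm HOCl: 1.76 / 0.2199 = 8.005 ppm.
(a) FC to add: 8.005 − 0.4 = 7.605 mg/L as Cl₂.
(a) Cl₂ equivalent: 7.605 mg/L × 1,770,000 L = 13,460 g.
(a) Product at 11.7% available Cl: 13,460 / 0.117 = 115,000 g.
(a) Volume: 115,000 g ÷ 1.09 g/mL = 105,500 mL.

(b) Volume: 1240 m³ = 1,240,000 L.
(b) Chlorine deficit: 5.7 − 2.9 = 2.8 ppm = 2.8 mg/L as Cl₂.
(b) Cl₂ equivalent needed: 2.8 mg/L × 1,240,000 L = 3,472,000 mg = 3472 g.
(b) Product at 68.8% available chlorine: 3472 / 0.688 = 5047 g.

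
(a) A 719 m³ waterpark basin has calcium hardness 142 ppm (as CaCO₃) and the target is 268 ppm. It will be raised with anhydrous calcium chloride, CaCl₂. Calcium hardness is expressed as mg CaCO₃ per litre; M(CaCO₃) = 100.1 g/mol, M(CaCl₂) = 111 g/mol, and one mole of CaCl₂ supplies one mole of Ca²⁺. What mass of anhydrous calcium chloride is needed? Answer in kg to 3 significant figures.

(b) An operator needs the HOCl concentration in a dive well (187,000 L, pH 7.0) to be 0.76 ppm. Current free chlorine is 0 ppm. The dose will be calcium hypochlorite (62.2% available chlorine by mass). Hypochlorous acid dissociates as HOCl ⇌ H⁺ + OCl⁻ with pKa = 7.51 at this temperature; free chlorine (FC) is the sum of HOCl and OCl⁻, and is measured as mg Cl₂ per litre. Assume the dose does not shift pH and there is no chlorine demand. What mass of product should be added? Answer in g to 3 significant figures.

(a) 100 kg; (b) 299 g

(a) Volume: 719 m³ = 719,000 L.
(a) Hardness to add: (268 − 142) = 126 mg/L as CaCO₃ × 719,000 L = 90,590 g as CaCO₃.
(a) Moles of Ca²⁺ (1 mol Ca²⁺ ≡ 1 mol CaCO₃): 90,590 / 100.1 g/mol = 905 mol.
(a) Mass of CaCl₂: 905 × 111 = 100,500 g.

(b) [OCl⁻]/[HOCl] = 10^(pH − pKa) = 10^(7.0 − 7.51) = 0.309; fraction as HOCl = 1/(1 + 0.309) = 0.7639.
(b) Free chlorine required for 0.76 ppm HOCl: 0.76 / 0.7639 = 0.9949 ppm.
(b) FC to add: 0.9949 − 0 = 0.9949 mg/L as Cl₂.
(b) Cl₂ equivalent: 0.9949 mg/L × 187,000 L = 186 g.
(b) Product at 62.2% available Cl: 186 / 0.622 = 299.1 g.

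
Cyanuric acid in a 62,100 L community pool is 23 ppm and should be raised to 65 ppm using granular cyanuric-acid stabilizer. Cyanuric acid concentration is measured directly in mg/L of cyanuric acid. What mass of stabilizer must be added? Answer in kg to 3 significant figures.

2.61 kg

CYA to add: (65 − 23) = 42 mg/L × 62,100 L = 2608 g cyanuric acid.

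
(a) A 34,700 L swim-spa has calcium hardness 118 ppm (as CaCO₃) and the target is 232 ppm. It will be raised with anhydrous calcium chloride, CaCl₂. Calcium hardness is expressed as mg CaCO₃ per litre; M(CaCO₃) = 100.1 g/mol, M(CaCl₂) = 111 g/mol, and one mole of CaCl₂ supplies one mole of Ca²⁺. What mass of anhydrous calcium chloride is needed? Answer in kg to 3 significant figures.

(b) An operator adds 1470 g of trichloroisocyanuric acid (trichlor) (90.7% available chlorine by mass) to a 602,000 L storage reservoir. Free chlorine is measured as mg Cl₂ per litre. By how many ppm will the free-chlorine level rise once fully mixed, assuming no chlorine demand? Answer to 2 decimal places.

(a) 4.39 kg; (b) 2.21 ppm

(a) Hardness to add: (232 − 118) = 114 mg/L as CaCO₃ × 34,700 L = 3956 g as CaCO₃.
(a) Moles of Ca²⁺ (1 mol Ca²⁺ ≡ 1 mol CaCO₃): 3956 / 100.1 g/mol = 39.52 mol.
(a) Mass of CaCl₂: 39.52 × 111 = 4387 g.

(b) Available chlorine delivered: 1470 g × 0.907 = 1333 g as Cl₂.
(b) Concentration rise: 1333 g / 602,000 L = 2.215 mg/L = 2.21 ppm.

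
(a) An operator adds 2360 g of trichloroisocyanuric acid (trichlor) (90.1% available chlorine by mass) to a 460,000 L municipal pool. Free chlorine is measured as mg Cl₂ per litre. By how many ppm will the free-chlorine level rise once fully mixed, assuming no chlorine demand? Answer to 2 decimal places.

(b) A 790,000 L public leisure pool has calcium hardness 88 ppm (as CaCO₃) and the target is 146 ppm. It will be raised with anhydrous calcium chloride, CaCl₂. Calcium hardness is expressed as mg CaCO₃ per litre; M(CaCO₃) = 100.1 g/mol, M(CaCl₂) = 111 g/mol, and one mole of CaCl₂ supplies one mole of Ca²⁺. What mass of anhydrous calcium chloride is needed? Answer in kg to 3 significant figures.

(a) Available chlorine delivered: 2360 g × 0.901 = 2126 g as Cl₂.
(a) Concentration rise: 2126 g / 460,000 L = 4.623 mg/L = 4.62 ppm.

(b) Hardness to add: (146 − 88) = 58 mg/L as CaCO₃ × 790,000 L = 45,820 g as CaCO₃.
(b) Moles of Ca²⁺ (1 mol Ca²⁺ ≡ 1 mol CaCO₃): 45,820 / 100.1 g/mol = 457.7 mol.
(b) Mass of CaCl₂: 457.7 × 111 = 50,810 g.

(a) 4.62 ppm; (b) 50.8 kg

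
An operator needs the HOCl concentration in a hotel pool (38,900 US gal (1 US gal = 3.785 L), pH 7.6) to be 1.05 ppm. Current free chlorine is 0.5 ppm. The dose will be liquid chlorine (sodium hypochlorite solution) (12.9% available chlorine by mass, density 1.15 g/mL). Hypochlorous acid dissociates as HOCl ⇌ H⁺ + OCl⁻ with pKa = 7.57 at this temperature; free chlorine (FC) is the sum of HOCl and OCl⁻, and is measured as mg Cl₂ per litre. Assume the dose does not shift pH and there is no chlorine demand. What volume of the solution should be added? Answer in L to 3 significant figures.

1.66 L

Volume: 38,900 US gal × 3.785 L/gal = 147,236 L.
[OCl⁻]/[HOCl] = 10^(pH − pKa) = 10^(7.6 − 7.57) = 1.072; fraction as HOCl = 1/(1 + 1.072) = 0.4827.
Free chlorine required for 1.05 ppm HOCl: 1.05 / 0.4827 = 2.175 ppm.
FC to add: 2.175 − 0.5 = 1.675 mg/L as Cl₂.
Cl₂ equivalent: 1.675 mg/L × 147,236 L = 246.6 g.
Product at 12.9% available Cl: 246.6 / 0.129 = 1912 g.
Volume: 1912 g ÷ 1.15 g/mL = 1663 mL.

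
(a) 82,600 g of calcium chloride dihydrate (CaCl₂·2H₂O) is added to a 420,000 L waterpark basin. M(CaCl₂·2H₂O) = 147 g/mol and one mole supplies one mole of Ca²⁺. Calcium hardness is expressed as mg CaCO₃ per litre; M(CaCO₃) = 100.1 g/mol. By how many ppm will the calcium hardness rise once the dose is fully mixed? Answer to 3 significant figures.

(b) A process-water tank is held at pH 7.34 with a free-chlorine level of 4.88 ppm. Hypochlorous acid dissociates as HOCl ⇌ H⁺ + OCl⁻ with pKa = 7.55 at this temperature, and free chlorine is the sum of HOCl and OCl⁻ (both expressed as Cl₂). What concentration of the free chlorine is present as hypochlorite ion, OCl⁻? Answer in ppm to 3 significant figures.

(a) 134 ppm; (b) 1.86 ppm

(a) Moles of Ca²⁺: 82,600 g ÷ 147 g/mol = 561.9 mol.
(a) As CaCO₃: 561.9 mol × 100.1 g/mol = 56,250 g.
(a) Rise: 56,250 g / 420,000 L × 1000 = 133.9 mg/L.

(b) [OCl⁻]/[HOCl] = 10^(pH − pKa) = 10^(7.34 − 7.55) = 10^-0.21 = 0.6166.
(b) Fraction as HOCl = 1 / (1 + 0.6166) = 0.6186.
(b) OCl⁻ = (1 − 0.6186) × 4.88 ppm = 1.861 ppm.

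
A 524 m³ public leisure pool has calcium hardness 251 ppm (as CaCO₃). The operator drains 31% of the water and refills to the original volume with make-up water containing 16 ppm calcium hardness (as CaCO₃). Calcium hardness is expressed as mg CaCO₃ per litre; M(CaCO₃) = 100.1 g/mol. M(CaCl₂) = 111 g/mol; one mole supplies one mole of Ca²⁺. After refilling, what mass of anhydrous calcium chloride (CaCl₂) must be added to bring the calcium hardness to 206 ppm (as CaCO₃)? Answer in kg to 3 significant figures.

16.2 kg

Volume: 524 m³ = 524,000 L.
After draining 31% and refilling: 251 × 0.69 + 16 × 0.31 = 178.15 ppm.
Deficit to target: 206 − 178.15 = 27.85 mg/L.
As CaCO₃: 27.85 mg/L × 524,000 L = 14,590 g; ÷ 100.1 = 145.8 mol Ca²⁺.
Mass: 145.8 × 111 = 16,180 g.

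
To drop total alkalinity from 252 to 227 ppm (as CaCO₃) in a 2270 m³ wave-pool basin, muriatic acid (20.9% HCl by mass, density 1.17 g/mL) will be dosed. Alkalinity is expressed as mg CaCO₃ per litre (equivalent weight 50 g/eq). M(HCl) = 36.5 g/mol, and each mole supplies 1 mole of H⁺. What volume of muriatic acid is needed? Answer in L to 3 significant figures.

Volume: 2270 m³ = 2,270,000 L.
Alkalinity to neutralize: (252 − 227) = 25 mg/L as CaCO₃ × 2,270,000 L = 56,750 g as CaCO₃.
Equivalents of H⁺ required: 56,750 ÷ 50 g/eq = 1135 eq = 1135 mol HCl.
Mass of HCl: 1135 × 36.5 = 41,430 g.
Mass of 20.9% solution: 41,430 / 0.209 = 198,200 g.
Volume: 198,200 g ÷ 1.17 g/mL = 169,400 mL.

169 L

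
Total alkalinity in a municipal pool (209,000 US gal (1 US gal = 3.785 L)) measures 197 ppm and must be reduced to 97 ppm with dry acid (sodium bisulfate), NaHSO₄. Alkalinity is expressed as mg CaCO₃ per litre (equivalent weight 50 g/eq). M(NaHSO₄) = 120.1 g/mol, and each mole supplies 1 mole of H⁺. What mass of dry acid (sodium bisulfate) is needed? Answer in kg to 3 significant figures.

Volume: 209,000 US gal × 3.785 L/gal = 791,065 L.
Alkalinity to neutralize: (197 − 97) = 100 mg/L as CaCO₃ × 791,065 L = 79,110 g as CaCO₃.
Equivalents of H⁺ required: 79,110 ÷ 50 g/eq = 1582 eq = 1582 mol NaHSO₄.
Mass of NaHSO₄: 1582 × 120.1 = 190,000 g.

190 kg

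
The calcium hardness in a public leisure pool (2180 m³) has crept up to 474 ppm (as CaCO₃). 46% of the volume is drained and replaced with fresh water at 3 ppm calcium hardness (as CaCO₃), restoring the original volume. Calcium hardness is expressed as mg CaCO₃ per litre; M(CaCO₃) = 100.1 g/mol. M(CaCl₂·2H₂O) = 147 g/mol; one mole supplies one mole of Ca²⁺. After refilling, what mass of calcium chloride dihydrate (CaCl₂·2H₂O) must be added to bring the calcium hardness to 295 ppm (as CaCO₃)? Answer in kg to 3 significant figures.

Volume: 2180 m³ = 2,180,000 L.
After draining 46% and refilling: 474 × 0.54 + 3 × 0.46 = 257.34 ppm.
Deficit to target: 295 − 257.34 = 37.66 mg/L.
As CaCO₃: 37.66 mg/L × 2,180,000 L = 82,100 g; ÷ 100.1 = 820.2 mol Ca²⁺.
Mass: 820.2 × 147 = 120,600 g.

121 kg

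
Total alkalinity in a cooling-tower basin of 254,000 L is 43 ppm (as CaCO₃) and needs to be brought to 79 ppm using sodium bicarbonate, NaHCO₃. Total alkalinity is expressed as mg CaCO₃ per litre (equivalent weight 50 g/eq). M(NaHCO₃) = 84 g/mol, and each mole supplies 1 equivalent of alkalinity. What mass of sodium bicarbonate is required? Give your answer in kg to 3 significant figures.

Alkalinity to add: (79 − 43) = 36 mg/L as CaCO₃ × 254,000 L = 9144 g as CaCO₃.
Equivalents: 9144 g ÷ 50 g/eq = 182.9 eq.
NaHCO₃ supplies 1 eq per mole → 182.9 mol.
Mass: 182.9 mol × 84 g/mol = 15,360 g.

15.4 kg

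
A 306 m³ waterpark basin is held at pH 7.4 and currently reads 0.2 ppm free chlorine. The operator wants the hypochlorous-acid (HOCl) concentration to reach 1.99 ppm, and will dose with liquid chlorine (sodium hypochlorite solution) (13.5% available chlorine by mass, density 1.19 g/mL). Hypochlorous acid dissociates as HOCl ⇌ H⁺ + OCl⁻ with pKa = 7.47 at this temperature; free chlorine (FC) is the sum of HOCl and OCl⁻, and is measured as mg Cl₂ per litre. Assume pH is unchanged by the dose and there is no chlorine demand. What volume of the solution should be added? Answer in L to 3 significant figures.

Volume: 306 m³ = 306,000 L.
[OCl⁻]/[HOCl] = 10^(pH − pKa) = 10^(7.4 − 7.47) = 0.8511; fraction as HOCl = 1/(1 + 0.8511) = 0.5402.
Free chlorine required for 1.99 ppm HOCl: 1.99 / 0.5402 = 3.684 ppm.
FC to add: 3.684 − 0.2 = 3.484 mg/L as Cl₂.
Cl₂ equivalent: 3.484 mg/L × 306,000 L = 1066 g.
Product at 13.5% available Cl: 1066 / 0.135 = 7897 g.
Volume: 7897 g ÷ 1.19 g/mL = 6636 mL.

6.64 L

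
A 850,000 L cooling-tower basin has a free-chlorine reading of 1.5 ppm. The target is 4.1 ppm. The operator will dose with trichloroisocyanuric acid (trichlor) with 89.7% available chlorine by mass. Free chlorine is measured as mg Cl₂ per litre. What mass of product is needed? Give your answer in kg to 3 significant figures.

Chlorine deficit: 4.1 − 1.5 = 2.6 ppm = 2.6 mg/L as Cl₂.
Cl₂ equivalent needed: 2.6 mg/L × 850,000 L = 2,210,000 mg = 2210 g.
Product at 89.7% available chlorine: 2210 / 0.897 = 2464 g.

2.46 kg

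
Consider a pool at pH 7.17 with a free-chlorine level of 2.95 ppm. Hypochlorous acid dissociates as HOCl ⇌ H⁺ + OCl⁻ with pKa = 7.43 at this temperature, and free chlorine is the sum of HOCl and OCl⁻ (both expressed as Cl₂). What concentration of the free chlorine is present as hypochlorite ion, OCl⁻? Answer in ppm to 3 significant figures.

1.05 ppm

[OCl⁻]/[HOCl] = 10^(pH − pKa) = 10^(7.17 − 7.43) = 10^-0.26 = 0.5495.
Fraction as HOCl = 1 / (1 + 0.5495) = 0.6454.
OCl⁻ = (1 − 0.6454) × 2.95 ppm = 1.046 ppm.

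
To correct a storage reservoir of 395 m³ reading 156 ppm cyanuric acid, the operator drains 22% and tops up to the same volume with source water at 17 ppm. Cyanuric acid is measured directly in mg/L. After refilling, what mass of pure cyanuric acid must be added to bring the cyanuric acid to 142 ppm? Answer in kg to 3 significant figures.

Volume: 395 m³ = 395,000 L.
After draining 22% and refilling: 156 × 0.78 + 17 × 0.22 = 125.42 ppm.
Deficit to target: 142 − 125.42 = 16.58 mg/L.
Mass: 16.58 mg/L × 395,000 L = 6549 g cyanuric acid.

6.55 kg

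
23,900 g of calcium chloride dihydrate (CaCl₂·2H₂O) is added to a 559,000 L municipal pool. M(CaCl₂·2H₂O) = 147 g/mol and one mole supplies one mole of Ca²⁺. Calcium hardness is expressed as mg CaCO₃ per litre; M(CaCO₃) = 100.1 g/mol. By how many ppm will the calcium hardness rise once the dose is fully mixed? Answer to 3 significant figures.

Moles of Ca²⁺: 23,900 g ÷ 147 g/mol = 162.6 mol.
As CaCO₃: 162.6 mol × 100.1 g/mol = 16,270 g.
Rise: 16,270 g / 559,000 L × 1000 = 29.11 mg/L.

29.1 ppm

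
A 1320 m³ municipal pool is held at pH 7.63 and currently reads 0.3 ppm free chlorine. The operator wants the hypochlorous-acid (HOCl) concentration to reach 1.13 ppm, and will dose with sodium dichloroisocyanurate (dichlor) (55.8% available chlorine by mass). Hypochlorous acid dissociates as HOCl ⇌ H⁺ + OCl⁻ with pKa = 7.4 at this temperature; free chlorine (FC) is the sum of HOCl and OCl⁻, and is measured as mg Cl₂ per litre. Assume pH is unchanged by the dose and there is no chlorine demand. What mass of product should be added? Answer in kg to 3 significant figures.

Volume: 1320 m³ = 1,320,000 L.
[OCl⁻]/[HOCl] = 10^(pH − pKa) = 10^(7.63 − 7.4) = 1.698; fraction as HOCl = 1/(1 + 1.698) = 0.3706.
Free chlorine required for 1.13 ppm HOCl: 1.13 / 0.3706 = 3.049 ppm.
FC to add: 3.049 − 0.3 = 2.749 mg/L as Cl₂.
Cl₂ equivalent: 2.749 mg/L × 1,320,000 L = 3629 g.
Product at 55.8% available Cl: 3629 / 0.558 = 6503 g.

6.50 kg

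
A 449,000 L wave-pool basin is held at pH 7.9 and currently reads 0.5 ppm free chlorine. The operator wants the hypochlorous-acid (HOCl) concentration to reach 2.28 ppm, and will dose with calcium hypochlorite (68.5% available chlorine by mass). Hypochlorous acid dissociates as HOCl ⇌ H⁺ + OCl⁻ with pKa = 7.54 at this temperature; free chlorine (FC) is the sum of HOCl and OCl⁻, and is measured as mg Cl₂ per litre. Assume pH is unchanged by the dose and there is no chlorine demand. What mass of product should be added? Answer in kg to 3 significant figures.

[OCl⁻]/[HOCl] = 10^(pH − pKa) = 10^(7.9 − 7.54) = 2.291; fraction as HOCl = 1/(1 + 2.291) = 0.3039.
Free chlorine required for 2.28 ppm HOCl: 2.28 / 0.3039 = 7.503 ppm.
FC to add: 7.503 − 0.5 = 7.003 mg/L as Cl₂.
Cl₂ equivalent: 7.003 mg/L × 449,000 L = 3144 g.
Product at 68.5% available Cl: 3144 / 0.685 = 4590 g.

4.59 kg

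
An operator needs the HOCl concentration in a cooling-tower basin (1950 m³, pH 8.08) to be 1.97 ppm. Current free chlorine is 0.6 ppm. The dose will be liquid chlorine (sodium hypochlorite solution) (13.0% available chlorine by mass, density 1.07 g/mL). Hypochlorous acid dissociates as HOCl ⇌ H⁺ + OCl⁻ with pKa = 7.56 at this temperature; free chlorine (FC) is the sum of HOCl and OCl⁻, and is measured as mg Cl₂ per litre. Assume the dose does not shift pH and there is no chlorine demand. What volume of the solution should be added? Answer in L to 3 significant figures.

Volume: 1950 m³ = 1,950,000 L.
[OCl⁻]/[HOCl] = 10^(pH − pKa) = 10^(8.08 − 7.56) = 3.311; fraction as HOCl = 1/(1 + 3.311) = 0.2319.
Free chlorine required for 1.97 ppm HOCl: 1.97 / 0.2319 = 8.493 ppm.
FC to add: 8.493 − 0.6 = 7.893 mg/L as Cl₂.
Cl₂ equivalent: 7.893 mg/L × 1,950,000 L = 15,390 g.
Product at 13.0% available Cl: 15,390 / 0.13 = 118,400 g.
Volume: 118,400 g ÷ 1.07 g/mL = 110,700 mL.

111 L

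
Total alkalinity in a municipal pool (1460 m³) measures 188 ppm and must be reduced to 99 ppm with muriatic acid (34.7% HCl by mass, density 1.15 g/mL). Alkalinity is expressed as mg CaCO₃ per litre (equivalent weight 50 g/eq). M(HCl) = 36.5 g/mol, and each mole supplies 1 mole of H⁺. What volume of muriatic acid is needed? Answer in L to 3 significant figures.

238 L

Volume: 1460 m³ = 1,460,000 L.
Alkalinity to neutralize: (188 − 99) = 89 mg/L as CaCO₃ × 1,460,000 L = 129,900 g as CaCO₃.
Equivalents of H⁺ required: 129,900 ÷ 50 g/eq = 2599 eq = 2599 mol HCl.
Mass of HCl: 2599 × 36.5 = 94,860 g.
Mass of 34.7% solution: 94,860 / 0.347 = 273,400 g.
Volume: 273,400 g ÷ 1.15 g/mL = 237,700 mL.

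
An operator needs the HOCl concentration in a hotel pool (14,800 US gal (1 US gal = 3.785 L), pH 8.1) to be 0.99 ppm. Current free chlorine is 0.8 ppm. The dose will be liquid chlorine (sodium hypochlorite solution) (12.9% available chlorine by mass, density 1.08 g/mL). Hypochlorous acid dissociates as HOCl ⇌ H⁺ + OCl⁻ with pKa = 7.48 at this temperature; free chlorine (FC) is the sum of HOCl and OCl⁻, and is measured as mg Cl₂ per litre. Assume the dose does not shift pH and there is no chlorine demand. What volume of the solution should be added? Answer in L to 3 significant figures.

Volume: 14,800 US gal × 3.785 L/gal = 56,018 L.
[OCl⁻]/[HOCl] = 10^(pH − pKa) = 10^(8.1 − 7.48) = 4.169; fraction as HOCl = 1/(1 + 4.169) = 0.1935.
Free chlorine required for 0.99 ppm HOCl: 0.99 / 0.1935 = 5.117 ppm.
FC to add: 5.117 − 0.8 = 4.317 mg/L as Cl₂.
Cl₂ equivalent: 4.317 mg/L × 56,018 L = 241.8 g.
Product at 12.9% available Cl: 241.8 / 0.129 = 1875 g.
Volume: 1875 g ÷ 1.08 g/mL = 1736 mL.

1.74 L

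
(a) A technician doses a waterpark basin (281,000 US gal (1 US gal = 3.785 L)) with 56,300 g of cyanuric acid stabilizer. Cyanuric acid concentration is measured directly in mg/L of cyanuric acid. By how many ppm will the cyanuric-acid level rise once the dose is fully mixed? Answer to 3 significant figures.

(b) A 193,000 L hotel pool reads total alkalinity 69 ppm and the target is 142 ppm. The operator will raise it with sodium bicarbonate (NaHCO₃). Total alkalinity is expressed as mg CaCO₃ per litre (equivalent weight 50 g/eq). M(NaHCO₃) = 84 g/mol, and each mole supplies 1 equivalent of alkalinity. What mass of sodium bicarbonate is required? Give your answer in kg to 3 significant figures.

(a) 52.9 ppm; (b) 23.7 kg

(a) Volume: 281,000 US gal × 3.785 L/gal = 1,063,585 L.
(a) Rise: 56,300 g / 1,063,585 L × 1000 = 52.93 mg/L.

(b) Alkalinity to add: (142 − 69) = 73 mg/L as CaCO₃ × 193,000 L = 14,090 g as CaCO₃.
(b) Equivalents: 14,090 g ÷ 50 g/eq = 281.8 eq.
(b) NaHCO₃ supplies 1 eq per mole → 281.8 mol.
(b) Mass: 281.8 mol × 84 g/mol = 23,670 g.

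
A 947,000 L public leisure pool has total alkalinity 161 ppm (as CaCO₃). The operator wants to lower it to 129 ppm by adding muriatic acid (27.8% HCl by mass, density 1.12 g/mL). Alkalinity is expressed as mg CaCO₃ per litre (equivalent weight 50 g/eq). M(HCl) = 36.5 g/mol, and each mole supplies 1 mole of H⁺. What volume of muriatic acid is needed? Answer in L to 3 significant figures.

Alkalinity to neutralize: (161 − 129) = 32 mg/L as CaCO₃ × 947,000 L = 30,300 g as CaCO₃.
Equivalents of H⁺ required: 30,300 ÷ 50 g/eq = 606.1 eq = 606.1 mol HCl.
Mass of HCl: 606.1 × 36.5 = 22,120 g.
Mass of 27.8% solution: 22,120 / 0.278 = 79,580 g.
Volume: 79,580 g ÷ 1.12 g/mL = 71,050 mL.

71.0 L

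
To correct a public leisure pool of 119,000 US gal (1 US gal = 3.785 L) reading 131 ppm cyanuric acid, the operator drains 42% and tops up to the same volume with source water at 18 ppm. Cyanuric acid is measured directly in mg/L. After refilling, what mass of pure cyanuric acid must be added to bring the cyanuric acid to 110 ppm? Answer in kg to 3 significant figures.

11.9 kg

Volume: 119,000 US gal × 3.785 L/gal = 450,415 L.
After draining 42% and refilling: 131 × 0.58 + 18 × 0.42 = 83.54 ppm.
Deficit to target: 110 − 83.54 = 26.46 mg/L.
Mass: 26.46 mg/L × 450,415 L = 11,920 g cyanuric acid.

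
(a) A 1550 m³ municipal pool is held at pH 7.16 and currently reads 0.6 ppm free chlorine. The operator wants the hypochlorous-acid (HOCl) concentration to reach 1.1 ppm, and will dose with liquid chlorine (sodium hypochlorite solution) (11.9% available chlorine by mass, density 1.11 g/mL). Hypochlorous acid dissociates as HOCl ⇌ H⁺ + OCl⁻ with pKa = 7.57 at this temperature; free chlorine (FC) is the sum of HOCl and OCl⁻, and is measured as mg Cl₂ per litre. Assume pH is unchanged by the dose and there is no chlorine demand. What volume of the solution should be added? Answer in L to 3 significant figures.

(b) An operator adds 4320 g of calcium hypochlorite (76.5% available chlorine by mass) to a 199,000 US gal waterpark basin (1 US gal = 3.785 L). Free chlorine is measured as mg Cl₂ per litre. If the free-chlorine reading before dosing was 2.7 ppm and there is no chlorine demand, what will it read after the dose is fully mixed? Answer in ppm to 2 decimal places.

(a) Volume: 1550 m³ = 1,550,000 L.
(a) [OCl⁻]/[HOCl] = 10^(pH − pKa) = 10^(7.16 − 7.57) = 0.389; fraction as HOCl = 1/(1 + 0.389) = 0.7199.
(a) Free chlorine required for 1.1 ppm HOCl: 1.1 / 0.7199 = 1.528 ppm.
(a) FC to add: 1.528 − 0.6 = 0.9279 mg/L as Cl₂.
(a) Cl₂ equivalent: 0.9279 mg/L × 1,550,000 L = 1438 g.
(a) Product at 11.9% available Cl: 1438 / 0.119 = 12,090 g.
(a) Volume: 12,090 g ÷ 1.11 g/mL = 10,890 mL.

(b) Volume: 199,000 US gal × 3.785 L/gal = 753,215 L.
(b) Available chlorine delivered: 4320 g × 0.765 = 3305 g as Cl₂.
(b) Concentration rise: 3305 g / 753,215 L = 4.388 mg/L = 4.39 ppm.
(b) Final FC: 2.7 + 4.39 = 7.09 ppm.

(a) 10.9 L; (b) 7.09 ppm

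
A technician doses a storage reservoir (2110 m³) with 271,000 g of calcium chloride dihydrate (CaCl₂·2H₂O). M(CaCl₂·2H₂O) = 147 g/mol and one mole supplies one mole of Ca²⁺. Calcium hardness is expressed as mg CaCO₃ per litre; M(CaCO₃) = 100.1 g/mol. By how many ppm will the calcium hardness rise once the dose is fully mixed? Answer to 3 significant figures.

87.5 ppm

Volume: 2110 m³ = 2,110,000 L.
Moles of Ca²⁺: 271,000 g ÷ 147 g/mol = 1844 mol.
As CaCO₃: 1844 mol × 100.1 g/mol = 184,500 g.
Rise: 184,500 g / 2,110,000 L × 1000 = 87.46 mg/L.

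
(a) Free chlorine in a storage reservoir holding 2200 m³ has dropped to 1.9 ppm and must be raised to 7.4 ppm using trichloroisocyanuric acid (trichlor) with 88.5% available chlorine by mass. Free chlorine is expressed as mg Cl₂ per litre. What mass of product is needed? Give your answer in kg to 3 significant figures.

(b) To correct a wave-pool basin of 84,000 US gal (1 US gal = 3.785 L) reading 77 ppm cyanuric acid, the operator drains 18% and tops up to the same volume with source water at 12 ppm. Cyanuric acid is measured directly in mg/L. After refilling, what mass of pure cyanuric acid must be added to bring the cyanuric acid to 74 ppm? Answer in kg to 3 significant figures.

(a) Volume: 2200 m³ = 2,200,000 L.
(a) Chlorine deficit: 7.4 − 1.9 = 5.5 ppm = 5.5 mg/L as Cl₂.
(a) Cl₂ equivalent needed: 5.5 mg/L × 2,200,000 L = 12,100,000 mg = 12,100 g.
(a) Product at 88.5% available chlorine: 12,100 / 0.885 = 13,670 g.

(b) Volume: 84,000 US gal × 3.785 L/gal = 317,940 L.
(b) After draining 18% and refilling: 77 × 0.82 + 12 × 0.18 = 65.3 ppm.
(b) Deficit to target: 74 − 65.3 = 8.7 mg/L.
(b) Mass: 8.7 mg/L × 317,940 L = 2766 g cyanuric acid.

(a) 13.7 kg; (b) 2.77 kg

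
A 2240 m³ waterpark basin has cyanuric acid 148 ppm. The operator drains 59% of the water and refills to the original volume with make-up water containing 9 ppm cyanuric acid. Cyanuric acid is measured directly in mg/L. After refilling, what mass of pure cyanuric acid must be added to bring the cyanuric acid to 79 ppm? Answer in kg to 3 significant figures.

Volume: 2240 m³ = 2,240,000 L.
After draining 59% and refilling: 148 × 0.41 + 9 × 0.59 = 65.99 ppm.
Deficit to target: 79 − 65.99 = 13.01 mg/L.
Mass: 13.01 mg/L × 2,240,000 L = 29,140 g cyanuric acid.

29.1 kg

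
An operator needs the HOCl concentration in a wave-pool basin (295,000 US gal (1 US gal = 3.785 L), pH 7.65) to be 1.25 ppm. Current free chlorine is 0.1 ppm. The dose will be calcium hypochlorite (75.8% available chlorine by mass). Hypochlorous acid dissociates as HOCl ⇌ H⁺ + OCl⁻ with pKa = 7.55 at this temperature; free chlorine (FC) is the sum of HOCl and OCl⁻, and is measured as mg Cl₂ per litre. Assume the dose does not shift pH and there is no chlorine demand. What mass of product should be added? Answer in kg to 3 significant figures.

4.01 kg

Volume: 295,000 US gal × 3.785 L/gal = 1,116,575 L.
[OCl⁻]/[HOCl] = 10^(pH − pKa) = 10^(7.65 − 7.55) = 1.259; fraction as HOCl = 1/(1 + 1.259) = 0.4427.
Free chlorine required for 1.25 ppm HOCl: 1.25 / 0.4427 = 2.824 ppm.
FC to add: 2.824 − 0.1 = 2.724 mg/L as Cl₂.
Cl₂ equivalent: 2.724 mg/L × 1,116,575 L = 3041 g.
Product at 75.8% available Cl: 3041 / 0.758 = 4012 g.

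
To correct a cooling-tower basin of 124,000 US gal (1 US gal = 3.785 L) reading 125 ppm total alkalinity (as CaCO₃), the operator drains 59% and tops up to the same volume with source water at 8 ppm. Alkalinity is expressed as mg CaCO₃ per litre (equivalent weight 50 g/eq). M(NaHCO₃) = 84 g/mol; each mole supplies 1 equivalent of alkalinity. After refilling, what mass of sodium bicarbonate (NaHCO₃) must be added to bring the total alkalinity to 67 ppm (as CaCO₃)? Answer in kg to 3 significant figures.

8.70 kg

Volume: 124,000 US gal × 3.785 L/gal = 469,340 L.
After draining 59% and refilling: 125 × 0.41 + 8 × 0.59 = 55.97 ppm.
Deficit to target: 67 − 55.97 = 11.03 mg/L.
As CaCO₃: 11.03 mg/L × 469,340 L = 5177 g; ÷ 50 g/eq ÷ 1 = 103.5 mol NaHCO₃.
Mass: 103.5 × 84 = 8697 g.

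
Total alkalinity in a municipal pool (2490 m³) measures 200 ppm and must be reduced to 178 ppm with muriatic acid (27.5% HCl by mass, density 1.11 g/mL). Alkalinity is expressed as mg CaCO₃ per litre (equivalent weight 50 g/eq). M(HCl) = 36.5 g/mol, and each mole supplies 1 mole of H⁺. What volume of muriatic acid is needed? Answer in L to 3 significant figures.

131 L

Volume: 2490 m³ = 2,490,000 L.
Alkalinity to neutralize: (200 − 178) = 22 mg/L as CaCO₃ × 2,490,000 L = 54,780 g as CaCO₃.
Equivalents of H⁺ required: 54,780 ÷ 50 g/eq = 1096 eq = 1096 mol HCl.
Mass of HCl: 1096 × 36.5 = 39,990 g.
Mass of 27.5% solution: 39,990 / 0.275 = 145,400 g.
Volume: 145,400 g ÷ 1.11 g/mL = 131,000 mL.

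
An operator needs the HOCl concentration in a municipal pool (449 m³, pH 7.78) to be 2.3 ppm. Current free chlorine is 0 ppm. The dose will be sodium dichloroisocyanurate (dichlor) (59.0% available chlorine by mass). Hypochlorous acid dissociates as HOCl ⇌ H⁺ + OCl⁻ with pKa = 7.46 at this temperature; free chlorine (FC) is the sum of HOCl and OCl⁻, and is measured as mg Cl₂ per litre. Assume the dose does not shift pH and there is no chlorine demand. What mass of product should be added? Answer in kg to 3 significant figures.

5.41 kg

Volume: 449 m³ = 449,000 L.
[OCl⁻]/[HOCl] = 10^(pH − pKa) = 10^(7.78 − 7.46) = 2.089; fraction as HOCl = 1/(1 + 2.089) = 0.3237.
Free chlorine required for 2.3 ppm HOCl: 2.3 / 0.3237 = 7.105 ppm.
FC to add: 7.105 − 0 = 7.105 mg/L as Cl₂.
Cl₂ equivalent: 7.105 mg/L × 449,000 L = 3190 g.
Product at 59.0% available Cl: 3190 / 0.59 = 5407 g.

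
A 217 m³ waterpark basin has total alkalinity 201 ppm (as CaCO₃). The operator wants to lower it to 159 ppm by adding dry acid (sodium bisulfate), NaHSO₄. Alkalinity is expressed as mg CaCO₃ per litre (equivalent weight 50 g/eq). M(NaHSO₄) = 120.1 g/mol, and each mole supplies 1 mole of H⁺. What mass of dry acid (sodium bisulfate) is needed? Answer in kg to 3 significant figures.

21.9 kg

Volume: 217 m³ = 217,000 L.
Alkalinity to neutralize: (201 − 159) = 42 mg/L as CaCO₃ × 217,000 L = 9114 g as CaCO₃.
Equivalents of H⁺ required: 9114 ÷ 50 g/eq = 182.3 eq = 182.3 mol NaHSO₄.
Mass of NaHSO₄: 182.3 × 120.1 = 21,890 g.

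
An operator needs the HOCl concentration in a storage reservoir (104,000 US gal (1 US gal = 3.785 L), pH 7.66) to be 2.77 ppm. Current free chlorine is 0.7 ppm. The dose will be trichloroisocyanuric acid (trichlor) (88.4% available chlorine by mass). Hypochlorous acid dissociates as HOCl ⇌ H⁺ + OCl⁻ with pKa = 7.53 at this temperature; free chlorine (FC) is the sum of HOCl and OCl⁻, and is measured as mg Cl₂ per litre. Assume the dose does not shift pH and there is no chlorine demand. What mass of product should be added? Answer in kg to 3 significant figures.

Volume: 104,000 US gal × 3.785 L/gal = 393,640 L.
[OCl⁻]/[HOCl] = 10^(pH − pKa) = 10^(7.66 − 7.53) = 1.349; fraction as HOCl = 1/(1 + 1.349) = 0.4257.
Free chlorine required for 2.77 ppm HOCl: 2.77 / 0.4257 = 6.507 ppm.
FC to add: 6.507 − 0.7 = 5.807 mg/L as Cl₂.
Cl₂ equivalent: 5.807 mg/L × 393,640 L = 2286 g.
Product at 88.4% available Cl: 2286 / 0.884 = 2586 g.

2.59 kg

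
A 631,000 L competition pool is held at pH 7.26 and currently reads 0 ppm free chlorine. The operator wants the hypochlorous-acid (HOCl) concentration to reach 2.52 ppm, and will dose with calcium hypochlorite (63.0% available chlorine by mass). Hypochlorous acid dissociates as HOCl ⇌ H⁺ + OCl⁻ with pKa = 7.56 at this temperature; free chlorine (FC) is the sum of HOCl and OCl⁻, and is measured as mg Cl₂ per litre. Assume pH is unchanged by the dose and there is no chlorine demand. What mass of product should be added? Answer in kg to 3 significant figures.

3.79 kg

[OCl⁻]/[HOCl] = 10^(pH − pKa) = 10^(7.26 − 7.56) = 0.5012; fraction as HOCl = 1/(1 + 0.5012) = 0.6661.
Free chlorine required for 2.52 ppm HOCl: 2.52 / 0.6661 = 3.783 ppm.
FC to add: 3.783 − 0 = 3.783 mg/L as Cl₂.
Cl₂ equivalent: 3.783 mg/L × 631,000 L = 2387 g.
Product at 63.0% available Cl: 2387 / 0.63 = 3789 g.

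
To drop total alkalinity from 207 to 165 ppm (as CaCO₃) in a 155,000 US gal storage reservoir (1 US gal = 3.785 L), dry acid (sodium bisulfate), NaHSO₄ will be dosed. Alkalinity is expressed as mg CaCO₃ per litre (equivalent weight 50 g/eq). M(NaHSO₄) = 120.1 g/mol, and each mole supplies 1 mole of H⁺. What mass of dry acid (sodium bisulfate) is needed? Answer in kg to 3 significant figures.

59.2 kg

Volume: 155,000 US gal × 3.785 L/gal = 586,675 L.
Alkalinity to neutralize: (207 − 165) = 42 mg/L as CaCO₃ × 586,675 L = 24,640 g as CaCO₃.
Equivalents of H⁺ required: 24,640 ÷ 50 g/eq = 492.8 eq = 492.8 mol NaHSO₄.
Mass of NaHSO₄: 492.8 × 120.1 = 59,190 g.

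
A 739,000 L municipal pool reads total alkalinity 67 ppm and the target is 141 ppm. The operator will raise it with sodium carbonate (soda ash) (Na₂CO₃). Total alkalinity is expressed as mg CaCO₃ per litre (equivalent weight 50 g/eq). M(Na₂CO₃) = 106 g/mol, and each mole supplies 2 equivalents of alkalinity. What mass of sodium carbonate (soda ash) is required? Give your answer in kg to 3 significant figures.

Alkalinity to add: (141 − 67) = 74 mg/L as CaCO₃ × 739,000 L = 54,690 g as CaCO₃.
Equivalents: 54,690 g ÷ 50 g/eq = 1094 eq.
Each mole of Na₂CO₃ supplies 2 eq, so 1094 / 2 = 546.9 mol.
Mass: 546.9 mol × 106 g/mol = 57,970 g.

58.0 kg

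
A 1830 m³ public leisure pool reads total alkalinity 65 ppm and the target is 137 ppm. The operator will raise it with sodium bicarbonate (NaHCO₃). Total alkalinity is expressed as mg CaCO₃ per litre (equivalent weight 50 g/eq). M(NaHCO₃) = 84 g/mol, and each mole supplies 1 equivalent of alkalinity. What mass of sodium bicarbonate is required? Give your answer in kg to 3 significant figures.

Volume: 1830 m³ = 1,830,000 L.
Alkalinity to add: (137 − 65) = 72 mg/L as CaCO₃ × 1,830,000 L = 131,800 g as CaCO₃.
Equivalents: 131,800 g ÷ 50 g/eq = 2635 eq.
NaHCO₃ supplies 1 eq per mole → 2635 mol.
Mass: 2635 mol × 84 g/mol = 221,400 g.

221 kg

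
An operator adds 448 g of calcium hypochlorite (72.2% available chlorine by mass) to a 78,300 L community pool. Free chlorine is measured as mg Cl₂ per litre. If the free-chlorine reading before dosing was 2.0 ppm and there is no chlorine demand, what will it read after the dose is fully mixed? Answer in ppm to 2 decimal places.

6.13 ppm

Available chlorine delivered: 448 g × 0.722 = 323.5 g as Cl₂.
Concentration rise: 323.5 g / 78,300 L = 4.131 mg/L = 4.13 ppm.
Final FC: 2.0 + 4.13 = 6.13 ppm.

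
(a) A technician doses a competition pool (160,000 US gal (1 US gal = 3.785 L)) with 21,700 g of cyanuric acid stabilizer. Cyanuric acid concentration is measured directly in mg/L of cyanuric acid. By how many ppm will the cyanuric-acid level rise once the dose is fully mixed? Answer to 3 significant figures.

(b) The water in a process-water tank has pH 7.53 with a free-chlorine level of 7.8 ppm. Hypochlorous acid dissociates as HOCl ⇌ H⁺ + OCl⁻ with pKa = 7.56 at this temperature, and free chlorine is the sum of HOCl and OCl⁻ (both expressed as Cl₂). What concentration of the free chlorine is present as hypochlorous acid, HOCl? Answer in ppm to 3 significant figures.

(a) Volume: 160,000 US gal × 3.785 L/gal = 605,600 L.
(a) Rise: 21,700 g / 605,600 L × 1000 = 35.83 mg/L.

(b) [OCl⁻]/[HOCl] = 10^(pH − pKa) = 10^(7.53 − 7.56) = 10^-0.03 = 0.9333.
(b) Fraction as HOCl = 1 / (1 + 0.9333) = 0.5173.
(b) HOCl = 0.5173 × 7.8 ppm = 4.035 ppm.

(a) 35.8 ppm; (b) 4.03 ppm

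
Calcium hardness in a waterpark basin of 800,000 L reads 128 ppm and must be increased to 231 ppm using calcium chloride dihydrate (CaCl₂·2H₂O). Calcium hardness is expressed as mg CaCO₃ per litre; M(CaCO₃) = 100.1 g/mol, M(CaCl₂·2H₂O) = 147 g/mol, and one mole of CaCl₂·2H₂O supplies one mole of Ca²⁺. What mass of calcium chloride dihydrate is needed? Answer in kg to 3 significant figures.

Hardness to add: (231 − 128) = 103 mg/L as CaCO₃ × 800,000 L = 82,400 g as CaCO₃.
Moles of Ca²⁺ (1 mol Ca²⁺ ≡ 1 mol CaCO₃): 82,400 / 100.1 g/mol = 823.2 mol.
Mass of CaCl₂·2H₂O: 823.2 × 147 = 121,000 g.

121 kg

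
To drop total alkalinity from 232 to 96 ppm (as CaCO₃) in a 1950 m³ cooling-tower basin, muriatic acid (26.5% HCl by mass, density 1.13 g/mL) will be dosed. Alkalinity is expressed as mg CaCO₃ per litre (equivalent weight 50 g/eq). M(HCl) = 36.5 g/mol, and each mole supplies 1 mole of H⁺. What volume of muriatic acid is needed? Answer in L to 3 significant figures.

647 L

Volume: 1950 m³ = 1,950,000 L.
Alkalinity to neutralize: (232 − 96) = 136 mg/L as CaCO₃ × 1,950,000 L = 265,200 g as CaCO₃.
Equivalents of H⁺ required: 265,200 ÷ 50 g/eq = 5304 eq = 5304 mol HCl.
Mass of HCl: 5304 × 36.5 = 193,600 g.
Mass of 26.5% solution: 193,600 / 0.265 = 730,600 g.
Volume: 730,600 g ÷ 1.13 g/mL = 646,500 mL.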